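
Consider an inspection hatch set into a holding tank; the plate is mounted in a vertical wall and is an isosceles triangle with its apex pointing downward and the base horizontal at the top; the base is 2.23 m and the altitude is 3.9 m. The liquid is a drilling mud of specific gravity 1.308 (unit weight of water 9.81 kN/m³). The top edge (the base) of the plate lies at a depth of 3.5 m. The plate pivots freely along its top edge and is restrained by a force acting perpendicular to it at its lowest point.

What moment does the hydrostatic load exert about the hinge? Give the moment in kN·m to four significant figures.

γ = 1.308 × 9.81 = 12.83148 kN/m³.
With the apex down, the centroid sits h/3 = 3.9/3 = 1.3 m below the base (the top edge), so the centroid depth is h_c = 3.5 + 1.3 = 4.8 m.
A = ½ × 2.23 × 3.9 = 4.3485 m².
Resultant F = γ·h_c·A = 12.83148 × 4.8 × 4.3485 = 267.829 kN.
I_c = b·h³/36 = 2.23 × 3.9³/36 = 3.67448 m⁴.
Centre of pressure: y_p = y_c + I_c/(y_c·A) = 4.8 + 3.67448/(4.8 × 4.3485) = 4.8 + 0.176042 = 4.97604 m along the plane.
The resultant acts 1.3 + 0.176042 = 1.47604 m (along the plate) below the hinge at the top edge, so the moment about the hinge is M = F × 1.47604 = 267.829 × 1.47604 = 395.326 kN·m.

M ≈ 395.3 kN·m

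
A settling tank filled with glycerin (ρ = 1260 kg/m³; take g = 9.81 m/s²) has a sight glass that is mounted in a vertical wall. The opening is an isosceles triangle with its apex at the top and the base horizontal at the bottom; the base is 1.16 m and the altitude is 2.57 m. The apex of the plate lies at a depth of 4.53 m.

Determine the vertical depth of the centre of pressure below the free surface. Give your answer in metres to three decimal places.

h_p = 6.302 m

γ = ρg = 1260 × 9.81 / 1000 = 12.3606 kN/m³.
With the apex up, the centroid sits 2h/3 = 2 × 2.57/3 = 1.71333 m below the apex, so the centroid depth is h_c = 4.53 + 1.71333 = 6.24333 m.
A = ½ × 1.16 × 2.57 = 1.4906 m².
Resultant F = γ·h_c·A = 12.3606 × 6.24333 × 1.4906 = 115.032 kN.
I_c = b·h³/36 = 1.16 × 2.57³/36 = 0.546959 m⁴.
Centre of pressure: y_p = y_c + I_c/(y_c·A) = 6.24333 + 0.546959/(6.24333 × 1.4906) = 6.24333 + 0.0587729 = 6.3021 m along the plane.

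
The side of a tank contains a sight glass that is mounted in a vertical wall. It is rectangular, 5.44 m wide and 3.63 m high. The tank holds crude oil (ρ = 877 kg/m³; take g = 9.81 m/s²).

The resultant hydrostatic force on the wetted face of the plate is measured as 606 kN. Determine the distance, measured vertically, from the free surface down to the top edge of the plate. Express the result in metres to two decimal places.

d_top ≈ 1.75 m

γ = ρg = 877 × 9.81 / 1000 = 8.60337 kN/m³.
A = 5.44 × 3.63 = 19.7472 m².
From F = γ·h_c·A, the centroid depth is h_c = 606/(8.60337 × 19.7472) = 3.56696 m.
The centroid lies 3.63/2 = 1.815 m below the top edge, so the top edge sits at h_top = 3.56696 − 1.815 = 1.75196 m below the surface.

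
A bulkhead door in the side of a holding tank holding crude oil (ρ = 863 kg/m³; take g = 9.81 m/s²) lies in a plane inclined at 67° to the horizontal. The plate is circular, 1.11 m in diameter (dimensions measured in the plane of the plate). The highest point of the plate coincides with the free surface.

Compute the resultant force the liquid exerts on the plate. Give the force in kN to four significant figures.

F ≈ 4.185 kN

γ = ρg = 863 × 9.81 / 1000 = 8.46603 kN/m³.
Let θ = 67° be the plate's angle to the horizontal; measure y along the incline from where the plane meets the free surface. Vertical depth h = y·sinθ with sinθ = 0.920505.
The centroid is at the centre, 0.555 m below the top of the plate, so y_c = 0.555 m and h_c = 0.555 × 0.920505 = 0.51088 m.
A = π(0.555)² = 0.967689 m².
Resultant F = γ·h_c·A = 8.46603 × 0.51088 × 0.967689 = 4.18538 kN.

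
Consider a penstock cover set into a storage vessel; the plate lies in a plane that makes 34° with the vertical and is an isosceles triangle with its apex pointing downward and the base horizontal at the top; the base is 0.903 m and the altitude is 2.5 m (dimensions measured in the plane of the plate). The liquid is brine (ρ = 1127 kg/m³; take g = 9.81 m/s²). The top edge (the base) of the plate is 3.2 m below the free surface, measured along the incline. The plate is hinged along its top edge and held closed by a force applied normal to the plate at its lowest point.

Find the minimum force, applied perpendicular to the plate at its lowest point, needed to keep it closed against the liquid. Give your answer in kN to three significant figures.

P ≈ 15.3 kN

γ = ρg = 1127 × 9.81 / 1000 = 11.05587 kN/m³.
The plate makes 34° with the vertical, i.e. θ = 90° − 34° = 56° to the horizontal. Measuring y along the incline from the free-surface line, vertical depth h = y·sinθ with sinθ = 0.829038.
With the apex down, the centroid sits h/3 = 2.5/3 = 0.833333 m below the base (the top edge), so y_c = 3.2 + 0.833333 = 4.03333 m and h_c = 4.03333 × 0.829038 = 3.34378 m.
A = ½ × 0.903 × 2.5 = 1.12875 m².
Resultant F = γ·h_c·A = 11.05587 × 3.34378 × 1.12875 = 41.7281 kN.
I_c = b·h³/36 = 0.903 × 2.5³/36 = 0.391927 m⁴.
Centre of pressure: y_p = y_c + I_c/(y_c·A) = 4.03333 + 0.391927/(4.03333 × 1.12875) = 4.03333 + 0.0860882 = 4.11942 m along the plane.
The resultant acts 0.833333 + 0.0860882 = 0.919421 m (along the plate) below the hinge at the top edge, so the moment about the hinge is M = F × 0.919421 = 41.7281 × 0.919421 = 38.3657 kN·m.
A normal force at the bottom, 2.5 m from the hinge, must supply this moment: P = 38.3657/2.5 = 15.3463 kN.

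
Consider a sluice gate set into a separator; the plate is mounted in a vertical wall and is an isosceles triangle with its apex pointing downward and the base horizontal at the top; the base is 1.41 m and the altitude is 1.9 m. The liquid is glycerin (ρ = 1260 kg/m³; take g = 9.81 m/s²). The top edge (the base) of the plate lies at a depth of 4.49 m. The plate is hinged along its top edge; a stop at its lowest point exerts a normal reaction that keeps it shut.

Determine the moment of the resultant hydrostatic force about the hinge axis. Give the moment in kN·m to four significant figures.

M ≈ 57.04 kN·m

γ = ρg = 1260 × 9.81 / 1000 = 12.3606 kN/m³.
With the apex down, the centroid sits h/3 = 1.9/3 = 0.633333 m below the base (the top edge), so the centroid depth is h_c = 4.49 + 0.633333 = 5.12333 m.
A = ½ × 1.41 × 1.9 = 1.3395 m².
Resultant F = γ·h_c·A = 12.3606 × 5.12333 × 1.3395 = 84.8271 kN.
I_c = b·h³/36 = 1.41 × 1.9³/36 = 0.268644 m⁴.
Centre of pressure: y_p = y_c + I_c/(y_c·A) = 5.12333 + 0.268644/(5.12333 × 1.3395) = 5.12333 + 0.0391455 = 5.16248 m along the plane.
The resultant acts 0.633333 + 0.0391455 = 0.672478 m (along the plate) below the hinge at the top edge, so the moment about the hinge is M = F × 0.672478 = 84.8271 × 0.672478 = 57.0444 kN·m.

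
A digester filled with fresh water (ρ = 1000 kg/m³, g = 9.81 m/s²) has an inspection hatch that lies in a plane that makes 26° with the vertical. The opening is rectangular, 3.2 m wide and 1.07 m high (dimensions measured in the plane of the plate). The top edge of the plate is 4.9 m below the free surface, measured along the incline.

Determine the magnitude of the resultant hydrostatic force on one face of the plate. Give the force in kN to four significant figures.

γ = ρg = 1000 × 9.81 = 9810 N/m³ = 9.81 kN/m³.
The plate makes 26° with the vertical, i.e. θ = 90° − 26° = 64° to the horizontal. Measuring y along the incline from the free-surface line, vertical depth h = y·sinθ with sinθ = 0.898794.
The centroid lies 1.07/2 = 0.535 m below the top edge, so y_c = 4.9 + 0.535 = 5.435 m and h_c = 5.435 × 0.898794 = 4.88495 m.
A = 3.2 × 1.07 = 3.424 m².
Resultant F = γ·h_c·A = 9.81 × 4.88495 × 3.424 = 164.083 kN.

F ≈ 164.1 kN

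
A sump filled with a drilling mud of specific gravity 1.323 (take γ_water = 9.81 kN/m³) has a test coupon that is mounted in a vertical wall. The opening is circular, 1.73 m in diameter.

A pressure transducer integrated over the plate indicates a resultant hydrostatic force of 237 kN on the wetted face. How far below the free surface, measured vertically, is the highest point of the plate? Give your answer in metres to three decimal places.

γ = 1.323 × 9.81 = 12.97863 kN/m³.
A = π(0.865)² = 2.35062 m².
From F = γ·h_c·A, the centroid depth is h_c = 237/(12.97863 × 2.35062) = 7.7685 m.
The centroid is at the centre, 0.865 m below the top of the plate, so the highest point sits at h_top = 7.7685 − 0.865 = 6.9035 m below the surface.

d_top ≈ 6.904 m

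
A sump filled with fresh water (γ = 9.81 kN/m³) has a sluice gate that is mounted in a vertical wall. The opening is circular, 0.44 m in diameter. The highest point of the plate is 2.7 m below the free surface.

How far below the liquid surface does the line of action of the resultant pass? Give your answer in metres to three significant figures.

h_p = 2.92 m

γ = 9.81 kN/m³.
The centroid is at the centre, 0.22 m below the top of the plate, so the centroid depth is h_c = 2.7 + 0.22 = 2.92 m.
A = π(0.22)² = 0.152053 m².
Resultant F = γ·h_c·A = 9.81 × 2.92 × 0.152053 = 4.35559 kN.
I_c = πr⁴/4 = π × 0.22⁴/4 = 0.00183984 m⁴.
Centre of pressure: y_p = y_c + I_c/(y_c·A) = 2.92 + 0.00183984/(2.92 × 0.152053) = 2.92 + 0.00414383 = 2.92414 m along the plane.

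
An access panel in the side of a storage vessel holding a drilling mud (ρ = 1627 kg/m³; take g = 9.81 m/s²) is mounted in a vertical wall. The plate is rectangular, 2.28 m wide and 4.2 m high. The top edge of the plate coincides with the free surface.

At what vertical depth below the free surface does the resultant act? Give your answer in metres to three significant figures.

γ = ρg = 1627 × 9.81 / 1000 = 15.96087 kN/m³.
The centroid lies 4.2/2 = 2.1 m below the top edge, so the centroid depth is h_c = 2.1 m.
A = 2.28 × 4.2 = 9.576 m².
Resultant F = γ·h_c·A = 15.96087 × 2.1 × 9.576 = 320.967 kN.
I_c = b·h³/12 = 2.28 × 4.2³/12 = 14.0767 m⁴.
Centre of pressure: y_p = y_c + I_c/(y_c·A) = 2.1 + 14.0767/(2.1 × 9.576) = 2.1 + 0.699999 = 2.8 m along the plane.

h_p = 2.80 m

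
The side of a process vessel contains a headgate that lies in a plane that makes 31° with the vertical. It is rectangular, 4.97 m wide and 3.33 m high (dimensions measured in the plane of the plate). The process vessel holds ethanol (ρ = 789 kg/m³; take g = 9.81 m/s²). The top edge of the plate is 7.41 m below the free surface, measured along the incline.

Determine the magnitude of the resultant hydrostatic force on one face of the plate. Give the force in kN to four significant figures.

F ≈ 996.5 kN

γ = ρg = 789 × 9.81 / 1000 = 7.74009 kN/m³.
The plate makes 31° with the vertical, i.e. θ = 90° − 31° = 59° to the horizontal. Measuring y along the incline from the free-surface line, vertical depth h = y·sinθ with sinθ = 0.857167.
The centroid lies 3.33/2 = 1.665 m below the top edge, so y_c = 7.41 + 1.665 = 9.075 m and h_c = 9.075 × 0.857167 = 7.77879 m.
A = 4.97 × 3.33 = 16.5501 m².
Resultant F = γ·h_c·A = 7.74009 × 7.77879 × 16.5501 = 996.457 kN.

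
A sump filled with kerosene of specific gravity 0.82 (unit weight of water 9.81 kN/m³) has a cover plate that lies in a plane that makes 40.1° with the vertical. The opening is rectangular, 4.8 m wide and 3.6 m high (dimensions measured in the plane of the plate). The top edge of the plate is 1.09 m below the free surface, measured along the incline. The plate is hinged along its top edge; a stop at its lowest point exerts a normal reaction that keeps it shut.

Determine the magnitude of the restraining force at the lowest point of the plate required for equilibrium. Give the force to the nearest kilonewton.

γ = 0.82 × 9.81 = 8.0442 kN/m³.
The plate makes 40.1° with the vertical, i.e. θ = 90° − 40.1° = 49.9° to the horizontal. Measuring y along the incline from the free-surface line, vertical depth h = y·sinθ with sinθ = 0.764921.
The centroid lies 3.6/2 = 1.8 m below the top edge, so y_c = 1.09 + 1.8 = 2.89 m and h_c = 2.89 × 0.764921 = 2.21062 m.
A = 4.8 × 3.6 = 17.28 m².
Resultant F = γ·h_c·A = 8.0442 × 2.21062 × 17.28 = 307.285 kN.
I_c = b·h³/12 = 4.8 × 3.6³/12 = 18.6624 m⁴.
Centre of pressure: y_p = y_c + I_c/(y_c·A) = 2.89 + 18.6624/(2.89 × 17.28) = 2.89 + 0.373702 = 3.2637 m along the plane.
The resultant acts 1.8 + 0.373702 = 2.1737 m (along the plate) below the hinge at the top edge, so the moment about the hinge is M = F × 2.1737 = 307.285 × 2.1737 = 667.945 kN·m.
A normal force at the bottom, 3.6 m from the hinge, must supply this moment: P = 667.945/3.6 = 185.54 kN.

P ≈ 186 kN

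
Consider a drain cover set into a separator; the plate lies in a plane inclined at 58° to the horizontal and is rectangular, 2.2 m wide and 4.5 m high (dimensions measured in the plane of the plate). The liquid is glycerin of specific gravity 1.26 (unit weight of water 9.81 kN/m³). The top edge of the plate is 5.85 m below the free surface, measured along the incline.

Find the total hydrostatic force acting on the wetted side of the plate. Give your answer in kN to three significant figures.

F ≈ 841 kN

γ = 1.26 × 9.81 = 12.3606 kN/m³.
Let θ = 58° be the plate's angle to the horizontal; measure y along the incline from where the plane meets the free surface. Vertical depth h = y·sinθ with sinθ = 0.848048.
The centroid lies 4.5/2 = 2.25 m below the top edge, so y_c = 5.85 + 2.25 = 8.1 m and h_c = 8.1 × 0.848048 = 6.86919 m.
A = 2.2 × 4.5 = 9.9 m².
Resultant F = γ·h_c·A = 12.3606 × 6.86919 × 9.9 = 840.582 kN.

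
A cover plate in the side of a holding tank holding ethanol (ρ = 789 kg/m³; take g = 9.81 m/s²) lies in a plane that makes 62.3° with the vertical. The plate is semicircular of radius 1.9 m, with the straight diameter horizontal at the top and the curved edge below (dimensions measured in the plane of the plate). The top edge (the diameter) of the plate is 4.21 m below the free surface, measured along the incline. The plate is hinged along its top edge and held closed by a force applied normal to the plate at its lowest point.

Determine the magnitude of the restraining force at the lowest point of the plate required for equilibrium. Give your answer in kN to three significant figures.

γ = ρg = 789 × 9.81 / 1000 = 7.74009 kN/m³.
The plate makes 62.3° with the vertical, i.e. θ = 90° − 62.3° = 27.7° to the horizontal. Measuring y along the incline from the free-surface line, vertical depth h = y·sinθ with sinθ = 0.464842.
The centroid of a semicircle lies 4r/(3π) = 0.806385 m from the diameter, here below the top edge, so y_c = 4.21 + 0.806385 = 5.01638 m and h_c = 5.01638 × 0.464842 = 2.33182 m.
A = πr²/2 = π × 1.9²/2 = 5.67057 m².
Resultant F = γ·h_c·A = 7.74009 × 2.33182 × 5.67057 = 102.345 kN.
I_c = (π/8 − 8/(9π))·r⁴ = 0.109757 × 1.9⁴ = 1.43036 m⁴.
Centre of pressure: y_p = y_c + I_c/(y_c·A) = 5.01638 + 1.43036/(5.01638 × 5.67057) = 5.01638 + 0.0502838 = 5.06666 m along the plane.
The resultant acts 0.806385 + 0.0502838 = 0.856669 m (along the plate) below the hinge at the top edge, so the moment about the hinge is M = F × 0.856669 = 102.345 × 0.856669 = 87.6758 kN·m.
A normal force at the bottom, 1.9 m from the hinge, must supply this moment: P = 87.6758/1.9 = 46.1452 kN.

P ≈ 46.1 kN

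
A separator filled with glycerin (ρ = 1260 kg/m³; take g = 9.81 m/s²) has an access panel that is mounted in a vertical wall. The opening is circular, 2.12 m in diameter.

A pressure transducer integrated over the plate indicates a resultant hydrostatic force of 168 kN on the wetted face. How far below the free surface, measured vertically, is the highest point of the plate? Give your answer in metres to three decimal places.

γ = ρg = 1260 × 9.81 / 1000 = 12.3606 kN/m³.
A = π(1.06)² = 3.52989 m².
From F = γ·h_c·A, the centroid depth is h_c = 168/(12.3606 × 3.52989) = 3.85042 m.
The centroid is at the centre, 1.06 m below the top of the plate, so the highest point sits at h_top = 3.85042 − 1.06 = 2.79042 m below the surface.

d_top ≈ 2.790 m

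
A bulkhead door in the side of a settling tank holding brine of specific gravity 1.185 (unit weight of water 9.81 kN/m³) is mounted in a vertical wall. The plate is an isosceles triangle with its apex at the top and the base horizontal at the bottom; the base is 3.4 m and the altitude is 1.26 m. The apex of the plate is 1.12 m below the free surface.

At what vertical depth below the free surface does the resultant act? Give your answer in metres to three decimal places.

h_p = 2.005 m

γ = 1.185 × 9.81 = 11.62485 kN/m³.
With the apex up, the centroid sits 2h/3 = 2 × 1.26/3 = 0.84 m below the apex, so the centroid depth is h_c = 1.12 + 0.84 = 1.96 m.
A = ½ × 3.4 × 1.26 = 2.142 m².
Resultant F = γ·h_c·A = 11.62485 × 1.96 × 2.142 = 48.8048 kN.
I_c = b·h³/36 = 3.4 × 1.26³/36 = 0.188924 m⁴.
Centre of pressure: y_p = y_c + I_c/(y_c·A) = 1.96 + 0.188924/(1.96 × 2.142) = 1.96 + 0.0449999 = 2.005 m along the plane.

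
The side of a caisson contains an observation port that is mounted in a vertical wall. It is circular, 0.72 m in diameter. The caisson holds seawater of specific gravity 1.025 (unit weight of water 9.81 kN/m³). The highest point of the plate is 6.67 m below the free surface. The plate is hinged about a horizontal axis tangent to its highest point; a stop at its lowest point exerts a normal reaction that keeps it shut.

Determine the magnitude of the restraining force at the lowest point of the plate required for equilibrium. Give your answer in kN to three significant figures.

γ = 1.025 × 9.81 = 10.05525 kN/m³.
The centroid is at the centre, 0.36 m below the top of the plate, so the centroid depth is h_c = 6.67 + 0.36 = 7.03 m.
A = π(0.36)² = 0.40715 m².
Resultant F = γ·h_c·A = 10.05525 × 7.03 × 0.40715 = 28.7808 kN.
I_c = πr⁴/4 = π × 0.36⁴/4 = 0.0131917 m⁴.
Centre of pressure: y_p = y_c + I_c/(y_c·A) = 7.03 + 0.0131917/(7.03 × 0.40715) = 7.03 + 0.00460883 = 7.03461 m along the plane.
The resultant acts 0.36 + 0.00460883 = 0.364609 m (along the plate) below the hinge at the top edge, so the moment about the hinge is M = F × 0.364609 = 28.7808 × 0.364609 = 10.4937 kN·m.
A normal force at the bottom, 0.72 m from the hinge, must supply this moment: P = 10.4937/0.72 = 14.5746 kN.

P ≈ 14.6 kN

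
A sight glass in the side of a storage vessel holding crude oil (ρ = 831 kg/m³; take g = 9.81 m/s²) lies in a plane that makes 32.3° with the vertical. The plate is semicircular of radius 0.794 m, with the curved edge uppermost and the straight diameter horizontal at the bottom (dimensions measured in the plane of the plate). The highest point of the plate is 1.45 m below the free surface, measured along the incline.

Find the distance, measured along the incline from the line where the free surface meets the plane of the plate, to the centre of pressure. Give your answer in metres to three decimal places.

y_p = 1.930 m

γ = ρg = 831 × 9.81 / 1000 = 8.15211 kN/m³.
The plate makes 32.3° with the vertical, i.e. θ = 90° − 32.3° = 57.7° to the horizontal. Measuring y along the incline from the free-surface line, vertical depth h = y·sinθ with sinθ = 0.845262.
The centroid lies 4r/(3π) = 0.336984 m above the diameter, so r − 4r/(3π) = 0.794 − 0.336984 = 0.457016 m below the topmost point, so y_c = 1.45 + 0.457016 = 1.90702 m and h_c = 1.90702 × 0.845262 = 1.61193 m.
A = πr²/2 = π × 0.794²/2 = 0.990287 m².
Resultant F = γ·h_c·A = 8.15211 × 1.61193 × 0.990287 = 13.013 kN.
I_c = (π/8 − 8/(9π))·r⁴ = 0.109757 × 0.794⁴ = 0.0436229 m⁴.
Centre of pressure: y_p = y_c + I_c/(y_c·A) = 1.90702 + 0.0436229/(1.90702 × 0.990287) = 1.90702 + 0.0230993 = 1.93012 m along the plane.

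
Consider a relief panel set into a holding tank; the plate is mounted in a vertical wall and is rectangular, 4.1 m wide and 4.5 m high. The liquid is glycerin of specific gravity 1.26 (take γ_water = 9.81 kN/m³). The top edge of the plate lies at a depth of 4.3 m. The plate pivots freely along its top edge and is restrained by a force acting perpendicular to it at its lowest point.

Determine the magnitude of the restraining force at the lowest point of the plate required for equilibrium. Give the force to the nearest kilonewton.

γ = 1.26 × 9.81 = 12.3606 kN/m³.
The centroid lies 4.5/2 = 2.25 m below the top edge, so the centroid depth is h_c = 4.3 + 2.25 = 6.55 m.
A = 4.1 × 4.5 = 18.45 m².
Resultant F = γ·h_c·A = 12.3606 × 6.55 × 18.45 = 1493.75 kN.
I_c = b·h³/12 = 4.1 × 4.5³/12 = 31.1344 m⁴.
Centre of pressure: y_p = y_c + I_c/(y_c·A) = 6.55 + 31.1344/(6.55 × 18.45) = 6.55 + 0.257634 = 6.80763 m along the plane.
The resultant acts 2.25 + 0.257634 = 2.50763 m (along the plate) below the hinge at the top edge, so the moment about the hinge is M = F × 2.50763 = 1493.75 × 2.50763 = 3745.77 kN·m.
A normal force at the bottom, 4.5 m from the hinge, must supply this moment: P = 3745.77/4.5 = 832.393 kN.

P ≈ 832 kN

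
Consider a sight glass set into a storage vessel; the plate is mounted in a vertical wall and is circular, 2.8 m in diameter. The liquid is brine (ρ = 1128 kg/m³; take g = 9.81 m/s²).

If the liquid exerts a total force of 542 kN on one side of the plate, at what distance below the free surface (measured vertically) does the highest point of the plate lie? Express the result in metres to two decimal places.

γ = ρg = 1128 × 9.81 / 1000 = 11.06568 kN/m³.
A = π(1.4)² = 6.15752 m².
From F = γ·h_c·A, the centroid depth is h_c = 542/(11.06568 × 6.15752) = 7.95455 m.
The centroid is at the centre, 1.4 m below the top of the plate, so the highest point sits at h_top = 7.95455 − 1.4 = 6.55455 m below the surface.

d_top ≈ 6.55 m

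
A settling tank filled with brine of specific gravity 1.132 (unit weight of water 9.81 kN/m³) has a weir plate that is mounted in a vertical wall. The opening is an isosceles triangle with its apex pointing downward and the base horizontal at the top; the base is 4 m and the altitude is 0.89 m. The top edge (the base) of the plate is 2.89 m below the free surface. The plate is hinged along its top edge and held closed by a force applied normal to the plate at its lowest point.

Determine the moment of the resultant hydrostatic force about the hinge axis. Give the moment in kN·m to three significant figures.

M ≈ 19.6 kN·m

γ = 1.132 × 9.81 = 11.10492 kN/m³.
With the apex down, the centroid sits h/3 = 0.89/3 = 0.296667 m below the base (the top edge), so the centroid depth is h_c = 2.89 + 0.296667 = 3.18667 m.
A = ½ × 4 × 0.89 = 1.78 m².
Resultant F = γ·h_c·A = 11.10492 × 3.18667 × 1.78 = 62.9901 kN.
I_c = b·h³/36 = 4 × 0.89³/36 = 0.0783299 m⁴.
Centre of pressure: y_p = y_c + I_c/(y_c·A) = 3.18667 + 0.0783299/(3.18667 × 1.78) = 3.18667 + 0.0138093 = 3.20048 m along the plane.
The resultant acts 0.296667 + 0.0138093 = 0.310476 m (along the plate) below the hinge at the top edge, so the moment about the hinge is M = F × 0.310476 = 62.9901 × 0.310476 = 19.5569 kN·m.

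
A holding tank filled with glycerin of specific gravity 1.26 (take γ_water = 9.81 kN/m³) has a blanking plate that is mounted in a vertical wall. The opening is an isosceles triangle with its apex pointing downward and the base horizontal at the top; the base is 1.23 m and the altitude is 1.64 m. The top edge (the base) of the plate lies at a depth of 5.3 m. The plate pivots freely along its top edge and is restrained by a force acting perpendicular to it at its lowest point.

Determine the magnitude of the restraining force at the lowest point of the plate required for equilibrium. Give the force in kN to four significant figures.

γ = 1.26 × 9.81 = 12.3606 kN/m³.
With the apex down, the centroid sits h/3 = 1.64/3 = 0.546667 m below the base (the top edge), so the centroid depth is h_c = 5.3 + 0.546667 = 5.84667 m.
A = ½ × 1.23 × 1.64 = 1.0086 m².
Resultant F = γ·h_c·A = 12.3606 × 5.84667 × 1.0086 = 72.8899 kN.
I_c = b·h³/36 = 1.23 × 1.64³/36 = 0.150707 m⁴.
Centre of pressure: y_p = y_c + I_c/(y_c·A) = 5.84667 + 0.150707/(5.84667 × 1.0086) = 5.84667 + 0.0255568 = 5.87223 m along the plane.
The resultant acts 0.546667 + 0.0255568 = 0.572224 m (along the plate) below the hinge at the top edge, so the moment about the hinge is M = F × 0.572224 = 72.8899 × 0.572224 = 41.7094 kN·m.
A normal force at the bottom, 1.64 m from the hinge, must supply this moment: P = 41.7094/1.64 = 25.4326 kN.

P ≈ 25.43 kN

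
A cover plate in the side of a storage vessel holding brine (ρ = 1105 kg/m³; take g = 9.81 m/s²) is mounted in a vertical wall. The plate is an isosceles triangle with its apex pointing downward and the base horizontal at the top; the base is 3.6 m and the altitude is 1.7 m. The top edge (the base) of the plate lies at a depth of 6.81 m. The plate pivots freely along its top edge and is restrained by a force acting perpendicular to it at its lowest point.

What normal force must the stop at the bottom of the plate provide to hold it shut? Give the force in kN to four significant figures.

P ≈ 84.70 kN

γ = ρg = 1105 × 9.81 / 1000 = 10.84005 kN/m³.
With the apex down, the centroid sits h/3 = 1.7/3 = 0.566667 m below the base (the top edge), so the centroid depth is h_c = 6.81 + 0.566667 = 7.37667 m.
A = ½ × 3.6 × 1.7 = 3.06 m².
Resultant F = γ·h_c·A = 10.84005 × 7.37667 × 3.06 = 244.688 kN.
I_c = b·h³/36 = 3.6 × 1.7³/36 = 0.4913 m⁴.
Centre of pressure: y_p = y_c + I_c/(y_c·A) = 7.37667 + 0.4913/(7.37667 × 3.06) = 7.37667 + 0.0217653 = 7.39844 m along the plane.
The resultant acts 0.566667 + 0.0217653 = 0.588432 m (along the plate) below the hinge at the top edge, so the moment about the hinge is M = F × 0.588432 = 244.688 × 0.588432 = 143.982 kN·m.
A normal force at the bottom, 1.7 m from the hinge, must supply this moment: P = 143.982/1.7 = 84.6953 kN.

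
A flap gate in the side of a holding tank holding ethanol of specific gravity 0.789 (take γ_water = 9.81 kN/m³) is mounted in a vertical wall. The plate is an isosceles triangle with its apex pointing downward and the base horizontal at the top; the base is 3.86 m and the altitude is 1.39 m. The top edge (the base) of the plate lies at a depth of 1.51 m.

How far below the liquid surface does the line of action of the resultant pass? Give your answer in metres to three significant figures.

h_p = 2.03 m

γ = 0.789 × 9.81 = 7.74009 kN/m³.
With the apex down, the centroid sits h/3 = 1.39/3 = 0.463333 m below the base (the top edge), so the centroid depth is h_c = 1.51 + 0.463333 = 1.97333 m.
A = ½ × 3.86 × 1.39 = 2.6827 m².
Resultant F = γ·h_c·A = 7.74009 × 1.97333 × 2.6827 = 40.9749 kN.
I_c = b·h³/36 = 3.86 × 1.39³/36 = 0.287958 m⁴.
Centre of pressure: y_p = y_c + I_c/(y_c·A) = 1.97333 + 0.287958/(1.97333 × 2.6827) = 1.97333 + 0.0543948 = 2.02772 m along the plane.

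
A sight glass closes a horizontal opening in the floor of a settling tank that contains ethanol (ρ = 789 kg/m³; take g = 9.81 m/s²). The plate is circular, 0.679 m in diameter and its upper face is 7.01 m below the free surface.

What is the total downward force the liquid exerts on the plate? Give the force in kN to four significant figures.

F ≈ 19.65 kN

γ = ρg = 789 × 9.81 / 1000 = 7.74009 kN/m³.
The plate is horizontal, so pressure is uniform at p = γ·h = 7.74009 × 7.01 = 54.258 kN/m².
A = π(0.3395)² = 0.362101 m².
F = p·A = 54.258 × 0.362101 = 19.6469 kN.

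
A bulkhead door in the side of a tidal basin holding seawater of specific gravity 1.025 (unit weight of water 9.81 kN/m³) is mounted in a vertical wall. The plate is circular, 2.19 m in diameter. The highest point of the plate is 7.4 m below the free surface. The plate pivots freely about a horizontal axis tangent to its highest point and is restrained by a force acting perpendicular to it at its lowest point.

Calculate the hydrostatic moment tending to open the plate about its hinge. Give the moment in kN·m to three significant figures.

M ≈ 364 kN·m

γ = 1.025 × 9.81 = 10.05525 kN/m³.
The centroid is at the centre, 1.095 m below the top of the plate, so the centroid depth is h_c = 7.4 + 1.095 = 8.495 m.
A = π(1.095)² = 3.76685 m².
Resultant F = γ·h_c·A = 10.05525 × 8.495 × 3.76685 = 321.762 kN.
I_c = πr⁴/4 = π × 1.095⁴/4 = 1.12914 m⁴.
Centre of pressure: y_p = y_c + I_c/(y_c·A) = 8.495 + 1.12914/(8.495 × 3.76685) = 8.495 + 0.0352863 = 8.53029 m along the plane.
The resultant acts 1.095 + 0.0352863 = 1.13029 m (along the plate) below the hinge at the top edge, so the moment about the hinge is M = F × 1.13029 = 321.762 × 1.13029 = 363.684 kN·m.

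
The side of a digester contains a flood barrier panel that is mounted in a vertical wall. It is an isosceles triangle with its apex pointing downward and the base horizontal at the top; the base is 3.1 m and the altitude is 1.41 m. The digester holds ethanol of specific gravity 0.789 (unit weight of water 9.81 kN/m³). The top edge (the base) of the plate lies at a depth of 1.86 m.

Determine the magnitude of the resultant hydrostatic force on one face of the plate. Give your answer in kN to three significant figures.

F ≈ 39.4 kN

γ = 0.789 × 9.81 = 7.74009 kN/m³.
With the apex down, the centroid sits h/3 = 1.41/3 = 0.47 m below the base (the top edge), so the centroid depth is h_c = 1.86 + 0.47 = 2.33 m.
A = ½ × 3.1 × 1.41 = 2.1855 m².
Resultant F = γ·h_c·A = 7.74009 × 2.33 × 2.1855 = 39.4142 kN.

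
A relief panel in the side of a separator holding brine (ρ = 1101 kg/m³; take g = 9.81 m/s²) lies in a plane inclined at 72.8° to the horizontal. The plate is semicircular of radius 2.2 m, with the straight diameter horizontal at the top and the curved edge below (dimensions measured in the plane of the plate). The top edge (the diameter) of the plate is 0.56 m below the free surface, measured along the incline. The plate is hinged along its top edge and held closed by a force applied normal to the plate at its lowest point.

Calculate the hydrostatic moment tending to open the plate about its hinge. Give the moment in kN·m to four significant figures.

γ = ρg = 1101 × 9.81 / 1000 = 10.80081 kN/m³.
Let θ = 72.8° be the plate's angle to the horizontal; measure y along the incline from where the plane meets the free surface. Vertical depth h = y·sinθ with sinθ = 0.955278.
The centroid of a semicircle lies 4r/(3π) = 0.933709 m from the diameter, here below the top edge, so y_c = 0.56 + 0.933709 = 1.49371 m and h_c = 1.49371 × 0.955278 = 1.42691 m.
A = πr²/2 = π × 2.2²/2 = 7.60265 m².
Resultant F = γ·h_c·A = 10.80081 × 1.42691 × 7.60265 = 117.17 kN.
I_c = (π/8 − 8/(9π))·r⁴ = 0.109757 × 2.2⁴ = 2.57112 m⁴.
Centre of pressure: y_p = y_c + I_c/(y_c·A) = 1.49371 + 2.57112/(1.49371 × 7.60265) = 1.49371 + 0.226408 = 1.72012 m along the plane.
The resultant acts 0.933709 + 0.226408 = 1.16012 m (along the plate) below the hinge at the top edge, so the moment about the hinge is M = F × 1.16012 = 117.17 × 1.16012 = 135.931 kN·m.

M ≈ 135.9 kN·m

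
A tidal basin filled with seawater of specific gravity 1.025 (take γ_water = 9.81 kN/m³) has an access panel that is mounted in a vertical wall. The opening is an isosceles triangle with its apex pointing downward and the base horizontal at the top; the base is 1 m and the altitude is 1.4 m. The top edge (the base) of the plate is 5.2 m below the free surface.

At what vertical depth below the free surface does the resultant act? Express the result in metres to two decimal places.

h_p = 5.69 m

γ = 1.025 × 9.81 = 10.05525 kN/m³.
With the apex down, the centroid sits h/3 = 1.4/3 = 0.466667 m below the base (the top edge), so the centroid depth is h_c = 5.2 + 0.466667 = 5.66667 m.
A = ½ × 1 × 1.4 = 0.7 m².
Resultant F = γ·h_c·A = 10.05525 × 5.66667 × 0.7 = 39.8858 kN.
I_c = b·h³/36 = 1 × 1.4³/36 = 0.0762222 m⁴.
Centre of pressure: y_p = y_c + I_c/(y_c·A) = 5.66667 + 0.0762222/(5.66667 × 0.7) = 5.66667 + 0.0192157 = 5.68589 m along the plane.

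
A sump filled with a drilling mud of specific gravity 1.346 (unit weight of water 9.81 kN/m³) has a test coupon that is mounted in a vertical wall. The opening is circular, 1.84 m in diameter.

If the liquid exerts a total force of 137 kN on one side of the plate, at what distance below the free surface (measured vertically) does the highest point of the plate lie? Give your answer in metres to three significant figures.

γ = 1.346 × 9.81 = 13.20426 kN/m³.
A = π(0.92)² = 2.65904 m².
From F = γ·h_c·A, the centroid depth is h_c = 137/(13.20426 × 2.65904) = 3.90195 m.
The centroid is at the centre, 0.92 m below the top of the plate, so the highest point sits at h_top = 3.90195 − 0.92 = 2.98195 m below the surface.

d_top ≈ 2.98 m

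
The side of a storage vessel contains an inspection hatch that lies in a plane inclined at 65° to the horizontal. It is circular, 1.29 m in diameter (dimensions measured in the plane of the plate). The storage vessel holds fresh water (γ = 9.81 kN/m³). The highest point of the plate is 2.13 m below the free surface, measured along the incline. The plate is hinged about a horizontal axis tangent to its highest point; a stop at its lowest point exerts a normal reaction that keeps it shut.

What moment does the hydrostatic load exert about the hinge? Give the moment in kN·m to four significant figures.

M ≈ 22.01 kN·m

γ = 9.81 kN/m³.
Let θ = 65° be the plate's angle to the horizontal; measure y along the incline from where the plane meets the free surface. Vertical depth h = y·sinθ with sinθ = 0.906308.
The centroid is at the centre, 0.645 m below the top of the plate, so y_c = 2.13 + 0.645 = 2.775 m and h_c = 2.775 × 0.906308 = 2.515 m.
A = π(0.645)² = 1.30698 m².
Resultant F = γ·h_c·A = 9.81 × 2.515 × 1.30698 = 32.246 kN.
I_c = πr⁴/4 = π × 0.645⁴/4 = 0.135934 m⁴.
Centre of pressure: y_p = y_c + I_c/(y_c·A) = 2.775 + 0.135934/(2.775 × 1.30698) = 2.775 + 0.0374797 = 2.81248 m along the plane.
The resultant acts 0.645 + 0.0374797 = 0.68248 m (along the plate) below the hinge at the top edge, so the moment about the hinge is M = F × 0.68248 = 32.246 × 0.68248 = 22.0073 kN·m.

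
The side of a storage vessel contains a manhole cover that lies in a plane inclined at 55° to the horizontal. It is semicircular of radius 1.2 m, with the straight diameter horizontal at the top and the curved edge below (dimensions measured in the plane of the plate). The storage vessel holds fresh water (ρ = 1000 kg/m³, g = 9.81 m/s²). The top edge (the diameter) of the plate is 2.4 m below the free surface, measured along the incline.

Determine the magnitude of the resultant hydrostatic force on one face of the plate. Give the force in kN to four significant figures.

γ = ρg = 1000 × 9.81 = 9810 N/m³ = 9.81 kN/m³.
Let θ = 55° be the plate's angle to the horizontal; measure y along the incline from where the plane meets the free surface. Vertical depth h = y·sinθ with sinθ = 0.819152.
The centroid of a semicircle lies 4r/(3π) = 0.509296 m from the diameter, here below the top edge, so y_c = 2.4 + 0.509296 = 2.9093 m and h_c = 2.9093 × 0.819152 = 2.38316 m.
A = πr²/2 = π × 1.2²/2 = 2.26195 m².
Resultant F = γ·h_c·A = 9.81 × 2.38316 × 2.26195 = 52.8817 kN.

F ≈ 52.88 kN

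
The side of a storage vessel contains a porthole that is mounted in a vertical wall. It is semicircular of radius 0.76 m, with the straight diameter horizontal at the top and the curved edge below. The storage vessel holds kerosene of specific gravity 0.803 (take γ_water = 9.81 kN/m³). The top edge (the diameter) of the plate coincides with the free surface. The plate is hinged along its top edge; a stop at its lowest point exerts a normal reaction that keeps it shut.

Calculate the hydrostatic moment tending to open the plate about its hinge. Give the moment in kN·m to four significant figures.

M ≈ 1.032 kN·m

γ = 0.803 × 9.81 = 7.87743 kN/m³.
The centroid of a semicircle lies 4r/(3π) = 0.322554 m from the diameter, here below the top edge, so the centroid depth is h_c = 0.322554 m.
A = πr²/2 = π × 0.76²/2 = 0.907292 m².
Resultant F = γ·h_c·A = 7.87743 × 0.322554 × 0.907292 = 2.30534 kN.
I_c = (π/8 − 8/(9π))·r⁴ = 0.109757 × 0.76⁴ = 0.0366173 m⁴.
Centre of pressure: y_p = y_c + I_c/(y_c·A) = 0.322554 + 0.0366173/(0.322554 × 0.907292) = 0.322554 + 0.125123 = 0.447677 m along the plane.
The resultant acts 0.322554 + 0.125123 = 0.447677 m (along the plate) below the hinge at the top edge, so the moment about the hinge is M = F × 0.447677 = 2.30534 × 0.447677 = 1.03205 kN·m.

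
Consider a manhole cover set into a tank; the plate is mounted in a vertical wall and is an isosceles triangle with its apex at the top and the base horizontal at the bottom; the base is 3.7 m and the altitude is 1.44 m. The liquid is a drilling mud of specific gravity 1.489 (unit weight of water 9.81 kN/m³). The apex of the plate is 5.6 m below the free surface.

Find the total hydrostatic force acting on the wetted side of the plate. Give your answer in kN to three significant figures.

F ≈ 255 kN

γ = 1.489 × 9.81 = 14.60709 kN/m³.
With the apex up, the centroid sits 2h/3 = 2 × 1.44/3 = 0.96 m below the apex, so the centroid depth is h_c = 5.6 + 0.96 = 6.56 m.
A = ½ × 3.7 × 1.44 = 2.664 m².
Resultant F = γ·h_c·A = 14.60709 × 6.56 × 2.664 = 255.271 kN.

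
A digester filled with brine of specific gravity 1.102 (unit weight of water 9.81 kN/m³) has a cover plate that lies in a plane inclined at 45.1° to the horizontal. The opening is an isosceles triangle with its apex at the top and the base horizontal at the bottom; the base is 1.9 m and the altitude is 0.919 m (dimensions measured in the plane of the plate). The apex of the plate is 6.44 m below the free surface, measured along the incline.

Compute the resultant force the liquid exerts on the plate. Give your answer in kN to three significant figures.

F ≈ 47.2 kN

γ = 1.102 × 9.81 = 10.81062 kN/m³.
Let θ = 45.1° be the plate's angle to the horizontal; measure y along the incline from where the plane meets the free surface. Vertical depth h = y·sinθ with sinθ = 0.708340.
With the apex up, the centroid sits 2h/3 = 2 × 0.919/3 = 0.612667 m below the apex, so y_c = 6.44 + 0.612667 = 7.05267 m and h_c = 7.05267 × 0.708340 = 4.99569 m.
A = ½ × 1.9 × 0.919 = 0.87305 m².
Resultant F = γ·h_c·A = 10.81062 × 4.99569 × 0.87305 = 47.1504 kN.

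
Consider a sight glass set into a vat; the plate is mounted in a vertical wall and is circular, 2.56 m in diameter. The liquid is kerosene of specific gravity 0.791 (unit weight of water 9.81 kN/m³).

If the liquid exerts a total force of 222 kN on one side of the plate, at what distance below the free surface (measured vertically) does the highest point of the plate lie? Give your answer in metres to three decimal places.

d_top ≈ 4.278 m

γ = 0.791 × 9.81 = 7.75971 kN/m³.
A = π(1.28)² = 5.14719 m².
From F = γ·h_c·A, the centroid depth is h_c = 222/(7.75971 × 5.14719) = 5.55824 m.
The centroid is at the centre, 1.28 m below the top of the plate, so the highest point sits at h_top = 5.55824 − 1.28 = 4.27824 m below the surface.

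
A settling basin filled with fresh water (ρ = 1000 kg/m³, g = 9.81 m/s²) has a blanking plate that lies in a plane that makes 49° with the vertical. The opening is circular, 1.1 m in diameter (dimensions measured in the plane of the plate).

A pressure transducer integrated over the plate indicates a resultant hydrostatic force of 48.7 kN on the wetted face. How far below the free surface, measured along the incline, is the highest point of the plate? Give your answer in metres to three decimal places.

γ = ρg = 1000 × 9.81 = 9810 N/m³ = 9.81 kN/m³.
A = π(0.55)² = 0.950332 m².
From F = γ·h_c·A, the centroid depth is h_c = 48.7/(9.81 × 0.950332) = 5.22378 m.
The plate makes 49° with the vertical, i.e. θ = 90° − 49° = 41° to the horizontal. Measuring y along the incline from the free-surface line, vertical depth h = y·sinθ with sinθ = 0.656059.
Along the incline, y_c = h_c/sinθ = 5.22378/0.656059 = 7.96236 m.
The centroid is at the centre, 0.55 m below the top of the plate, so the highest point sits at y_top = 7.96236 − 0.55 = 7.41236 m along the incline.

y_top ≈ 7.412 m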